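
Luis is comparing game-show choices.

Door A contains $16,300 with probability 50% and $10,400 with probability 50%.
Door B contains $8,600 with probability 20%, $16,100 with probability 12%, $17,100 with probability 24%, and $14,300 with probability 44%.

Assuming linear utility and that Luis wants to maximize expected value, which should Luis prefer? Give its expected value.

Door B ($14,048)

Door A = 0.5 × 16300 + 0.5 × 10400 = 8150 + 5200 = 13350
Door B = 0.2 × 8600 + 0.12 × 16100 + 0.24 × 17100 + 0.44 × 14300 = 1720 + 1932 + 4104 + 6292 = 14048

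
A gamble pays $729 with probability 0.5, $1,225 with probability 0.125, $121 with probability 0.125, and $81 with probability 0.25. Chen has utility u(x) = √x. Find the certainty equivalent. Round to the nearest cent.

$462.25

E[u] = 0.5·√729 + 0.125·√1225 + 0.125·√121 + 0.25·√81 = 0.5·27 + 0.125·35 + 0.125·11 + 0.25·9 = 21.5
CE = (21.5)² = 462.25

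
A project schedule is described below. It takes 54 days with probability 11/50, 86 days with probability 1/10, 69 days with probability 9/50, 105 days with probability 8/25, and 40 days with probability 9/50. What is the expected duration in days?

73.7 days

EV = 11/50 × 54 + 1/10 × 86 + 9/50 × 69 + 8/25 × 105 + 9/50 × 40 = 11.88 + 8.6 + 12.42 + 33.6 + 7.2 = 73.7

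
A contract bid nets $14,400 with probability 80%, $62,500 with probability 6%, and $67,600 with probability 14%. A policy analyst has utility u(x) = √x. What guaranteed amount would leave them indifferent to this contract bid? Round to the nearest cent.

E[u] = 0.8·√14400 + 0.06·√62500 + 0.14·√67600 = 0.8·120 + 0.06·250 + 0.14·260 = 147.4
CE = (147.4)² = 21726.76

$21,726.76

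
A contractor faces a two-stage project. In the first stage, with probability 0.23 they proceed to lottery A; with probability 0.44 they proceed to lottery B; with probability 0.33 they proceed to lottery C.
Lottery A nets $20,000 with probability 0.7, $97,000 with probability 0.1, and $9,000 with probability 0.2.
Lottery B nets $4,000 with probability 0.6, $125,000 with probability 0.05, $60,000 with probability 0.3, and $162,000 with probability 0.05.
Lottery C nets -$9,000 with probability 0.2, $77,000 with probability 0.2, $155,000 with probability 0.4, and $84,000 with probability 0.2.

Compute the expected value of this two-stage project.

$51,647

EV(A) = 0.7 × 20000 + 0.1 × 97000 + 0.2 × 9000 = 14000 + 9700 + 1800 = 25500
EV(B) = 0.6 × 4000 + 0.05 × 125000 + 0.3 × 60000 + 0.05 × 162000 = 2400 + 6250 + 18000 + 8100 = 34750
EV(C) = 0.2 × (-9000) + 0.2 × 77000 + 0.4 × 155000 + 0.2 × 84000 = -1800 + 15400 + 62000 + 16800 = 92400
Overall = 0.23 × 25500 + 0.44 × 34750 + 0.33 × 92400 = 5865 + 15290 + 30492 = 51647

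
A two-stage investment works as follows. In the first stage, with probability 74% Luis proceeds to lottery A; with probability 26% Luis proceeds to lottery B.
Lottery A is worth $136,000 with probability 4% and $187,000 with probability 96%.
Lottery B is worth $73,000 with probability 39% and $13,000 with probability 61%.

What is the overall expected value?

EV(A) = 0.04 × 136000 + 0.96 × 187000 = 5440 + 179520 = 184960
EV(B) = 0.39 × 73000 + 0.61 × 13000 = 28470 + 7930 = 36400
Overall = 0.74 × 184960 + 0.26 × 36400 = 136870.4 + 9464 = 146334.4

$146,334.40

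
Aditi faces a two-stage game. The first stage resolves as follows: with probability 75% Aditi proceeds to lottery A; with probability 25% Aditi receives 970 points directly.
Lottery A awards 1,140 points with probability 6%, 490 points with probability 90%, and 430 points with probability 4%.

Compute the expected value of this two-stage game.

EV(A) = 0.06 × 1140 + 0.9 × 490 + 0.04 × 430 = 68.4 + 441 + 17.2 = 526.6
Branch B: 970 (certain)
Overall = 0.75 × 526.6 + 0.25 × 970 = 394.95 + 242.5 = 637.45

637.45 points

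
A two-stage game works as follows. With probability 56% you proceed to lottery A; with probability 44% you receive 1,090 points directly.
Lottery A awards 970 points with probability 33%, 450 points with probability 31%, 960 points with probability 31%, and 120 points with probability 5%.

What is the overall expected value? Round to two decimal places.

EV(A) = 0.33 × 970 + 0.31 × 450 + 0.31 × 960 + 0.05 × 120 = 320.1 + 139.5 + 297.6 + 6 = 763.2
Branch B: 1090 (certain)
Overall = 0.56 × 763.2 + 0.44 × 1090 = 427.392 + 479.6 = 906.992

906.99 points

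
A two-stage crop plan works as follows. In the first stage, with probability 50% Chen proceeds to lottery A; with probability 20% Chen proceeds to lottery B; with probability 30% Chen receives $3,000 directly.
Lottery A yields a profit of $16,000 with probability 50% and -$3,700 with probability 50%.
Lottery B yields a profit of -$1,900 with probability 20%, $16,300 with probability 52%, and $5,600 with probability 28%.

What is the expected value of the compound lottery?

EV(A) = 0.5 × 16000 + 0.5 × (-3700) = 8000 − 1850 = 6150
EV(B) = 0.2 × (-1900) + 0.52 × 16300 + 0.28 × 5600 = -380 + 8476 + 1568 = 9664
Branch C: 3000 (certain)
Overall = 0.5 × 6150 + 0.2 × 9664 + 0.3 × 3000 = 3075 + 1932.8 + 900 = 5907.8

$5,907.80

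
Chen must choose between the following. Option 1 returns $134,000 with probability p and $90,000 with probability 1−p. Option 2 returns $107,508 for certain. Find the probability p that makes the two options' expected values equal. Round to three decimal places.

p·134000 + (1−p)·90000 = 107508
44000p + 90000 = 107508
p = (107508 − 90000) / 44000

p = 0.398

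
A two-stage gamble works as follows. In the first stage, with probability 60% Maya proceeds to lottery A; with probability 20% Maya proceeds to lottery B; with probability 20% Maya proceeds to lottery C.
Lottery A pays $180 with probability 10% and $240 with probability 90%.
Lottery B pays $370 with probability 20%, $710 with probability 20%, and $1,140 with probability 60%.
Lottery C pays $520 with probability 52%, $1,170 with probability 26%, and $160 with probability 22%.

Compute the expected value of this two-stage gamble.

EV(A) = 0.1 × 180 + 0.9 × 240 = 18 + 216 = 234
EV(B) = 0.2 × 370 + 0.2 × 710 + 0.6 × 1140 = 74 + 142 + 684 = 900
EV(C) = 0.52 × 520 + 0.26 × 1170 + 0.22 × 160 = 270.4 + 304.2 + 35.2 = 609.8
Overall = 0.6 × 234 + 0.2 × 900 + 0.2 × 609.8 = 140.4 + 180 + 121.96 = 442.36

$442.36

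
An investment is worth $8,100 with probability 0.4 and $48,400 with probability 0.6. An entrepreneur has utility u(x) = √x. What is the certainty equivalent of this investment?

E[u] = 0.4·√8100 + 0.6·√48400 = 0.4·90 + 0.6·220 = 168
CE = (168)² = 28224

$28,224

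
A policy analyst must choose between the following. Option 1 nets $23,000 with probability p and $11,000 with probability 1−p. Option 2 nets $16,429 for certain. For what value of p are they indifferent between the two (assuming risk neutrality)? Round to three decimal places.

p·23000 + (1−p)·11000 = 16429
12000p + 11000 = 16429
p = (16429 − 11000) / 12000

p = 0.452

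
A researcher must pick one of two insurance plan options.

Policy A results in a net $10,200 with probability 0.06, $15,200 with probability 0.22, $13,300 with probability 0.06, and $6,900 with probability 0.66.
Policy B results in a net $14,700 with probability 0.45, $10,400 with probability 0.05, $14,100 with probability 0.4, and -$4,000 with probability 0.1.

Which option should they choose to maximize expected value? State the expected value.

Policy B ($12,375)

Policy A = 0.06 × 10200 + 0.22 × 15200 + 0.06 × 13300 + 0.66 × 6900 = 612 + 3344 + 798 + 4554 = 9308
Policy B = 0.45 × 14700 + 0.05 × 10400 + 0.4 × 14100 + 0.1 × (-4000) = 6615 + 520 + 5640 − 400 = 12375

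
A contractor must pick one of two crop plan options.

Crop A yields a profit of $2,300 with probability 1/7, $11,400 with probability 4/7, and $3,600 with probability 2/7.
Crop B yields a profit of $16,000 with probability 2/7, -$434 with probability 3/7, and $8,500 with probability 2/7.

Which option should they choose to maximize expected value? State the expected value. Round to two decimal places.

Crop A ($7,871.43)

Crop A = 1/7 × 2300 + 4/7 × 11400 + 2/7 × 3600 = 328.5714 + 6514.2857 + 1028.5714 = 7871.4286
Crop B = 2/7 × 16000 + 3/7 × (-434) + 2/7 × 8500 = 4571.4286 − 186 + 2428.5714 = 6814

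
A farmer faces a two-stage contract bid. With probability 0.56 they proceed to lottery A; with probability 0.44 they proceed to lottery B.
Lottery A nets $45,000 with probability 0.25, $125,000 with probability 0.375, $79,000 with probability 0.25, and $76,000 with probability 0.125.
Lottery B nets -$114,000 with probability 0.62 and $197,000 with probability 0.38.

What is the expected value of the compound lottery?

$50,769.20

EV(A) = 0.25 × 45000 + 0.375 × 125000 + 0.25 × 79000 + 0.125 × 76000 = 11250 + 46875 + 19750 + 9500 = 87375
EV(B) = 0.62 × (-114000) + 0.38 × 197000 = -70680 + 74860 = 4180
Overall = 0.56 × 87375 + 0.44 × 4180 = 48930 + 1839.2 = 50769.2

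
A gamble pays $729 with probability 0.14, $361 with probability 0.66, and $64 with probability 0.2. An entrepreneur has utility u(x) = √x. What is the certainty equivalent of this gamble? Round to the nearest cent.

$321.13

E[u] = 0.14·√729 + 0.66·√361 + 0.2·√64 = 0.14·27 + 0.66·19 + 0.2·8 = 17.92
CE = (17.92)² = 321.1264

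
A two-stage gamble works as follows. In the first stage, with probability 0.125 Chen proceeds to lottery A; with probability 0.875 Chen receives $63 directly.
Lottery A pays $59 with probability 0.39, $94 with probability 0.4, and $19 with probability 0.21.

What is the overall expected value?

$63.20

EV(A) = 0.39 × 59 + 0.4 × 94 + 0.21 × 19 = 23.01 + 37.6 + 3.99 = 64.6
Branch B: 63 (certain)
Overall = 0.125 × 64.6 + 0.875 × 63 = 8.075 + 55.125 = 63.2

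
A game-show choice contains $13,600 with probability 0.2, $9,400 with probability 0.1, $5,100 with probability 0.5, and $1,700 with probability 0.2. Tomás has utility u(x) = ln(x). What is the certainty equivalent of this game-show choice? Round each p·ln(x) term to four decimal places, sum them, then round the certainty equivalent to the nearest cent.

E[u] = 0.2·ln(13600) + 0.1·ln(9400) + 0.5·ln(5100) + 0.2·ln(1700) = 1.9036 + 0.9148 + 4.2685 + 1.4877 = 8.5746
CE = e^8.5746 ≈ 5295.43

$5,295.43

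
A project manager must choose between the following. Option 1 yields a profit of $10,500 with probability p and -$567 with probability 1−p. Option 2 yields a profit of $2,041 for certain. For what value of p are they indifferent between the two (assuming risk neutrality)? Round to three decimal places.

p = 0.236

p·10500 + (1−p)·(-567) = 2041
11067p − 567 = 2041
p = (2041 + 567) / 11067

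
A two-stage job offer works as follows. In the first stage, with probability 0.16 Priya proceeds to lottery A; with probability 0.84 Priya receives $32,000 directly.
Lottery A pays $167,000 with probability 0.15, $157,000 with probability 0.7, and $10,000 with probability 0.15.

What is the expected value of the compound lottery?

$48,712

EV(A) = 0.15 × 167000 + 0.7 × 157000 + 0.15 × 10000 = 25050 + 109900 + 1500 = 136450
Branch B: 32000 (certain)
Overall = 0.16 × 136450 + 0.84 × 32000 = 21832 + 26880 = 48712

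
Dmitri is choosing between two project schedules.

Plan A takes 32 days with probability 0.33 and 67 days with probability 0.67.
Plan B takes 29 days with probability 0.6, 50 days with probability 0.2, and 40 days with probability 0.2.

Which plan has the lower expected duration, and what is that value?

Plan B (35.4 days)

Plan A = 0.33 × 32 + 0.67 × 67 = 10.56 + 44.89 = 55.45
Plan B = 0.6 × 29 + 0.2 × 50 + 0.2 × 40 = 17.4 + 10 + 8 = 35.4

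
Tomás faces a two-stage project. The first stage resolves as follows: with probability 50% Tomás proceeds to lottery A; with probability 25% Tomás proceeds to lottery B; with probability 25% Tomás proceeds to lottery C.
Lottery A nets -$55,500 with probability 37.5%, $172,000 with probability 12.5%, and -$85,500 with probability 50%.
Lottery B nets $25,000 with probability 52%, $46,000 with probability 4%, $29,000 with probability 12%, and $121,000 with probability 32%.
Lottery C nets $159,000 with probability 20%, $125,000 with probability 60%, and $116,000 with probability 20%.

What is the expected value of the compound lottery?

EV(A) = 0.375 × (-55500) + 0.125 × 172000 + 0.5 × (-85500) = -20812.5 + 21500 − 42750 = -42062.5
EV(B) = 0.52 × 25000 + 0.04 × 46000 + 0.12 × 29000 + 0.32 × 121000 = 13000 + 1840 + 3480 + 38720 = 57040
EV(C) = 0.2 × 159000 + 0.6 × 125000 + 0.2 × 116000 = 31800 + 75000 + 23200 = 130000
Overall = 0.5 × (-42062.5) + 0.25 × 57040 + 0.25 × 130000 = -21031.25 + 14260 + 32500 = 25728.75

$25,728.75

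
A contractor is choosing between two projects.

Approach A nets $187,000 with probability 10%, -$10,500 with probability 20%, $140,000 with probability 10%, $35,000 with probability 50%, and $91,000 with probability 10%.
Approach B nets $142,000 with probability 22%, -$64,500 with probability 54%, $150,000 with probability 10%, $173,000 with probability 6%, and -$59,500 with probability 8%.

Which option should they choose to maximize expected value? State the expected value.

Approach A ($57,200)

Approach A = 0.1 × 187000 + 0.2 × (-10500) + 0.1 × 140000 + 0.5 × 35000 + 0.1 × 91000 = 18700 − 2100 + 14000 + 17500 + 9100 = 57200
Approach B = 0.22 × 142000 + 0.54 × (-64500) + 0.1 × 150000 + 0.06 × 173000 + 0.08 × (-59500) = 31240 − 34830 + 15000 + 10380 − 4760 = 17030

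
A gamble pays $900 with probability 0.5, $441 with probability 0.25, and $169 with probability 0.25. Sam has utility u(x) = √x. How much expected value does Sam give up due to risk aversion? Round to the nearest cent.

E[u] = 0.5·√900 + 0.25·√441 + 0.25·√169 = 0.5·30 + 0.25·21 + 0.25·13 = 23.5
CE = (23.5)² = 552.25
Risk premium = EV − CE = 602.5 − 552.25 = 50.25

$50.25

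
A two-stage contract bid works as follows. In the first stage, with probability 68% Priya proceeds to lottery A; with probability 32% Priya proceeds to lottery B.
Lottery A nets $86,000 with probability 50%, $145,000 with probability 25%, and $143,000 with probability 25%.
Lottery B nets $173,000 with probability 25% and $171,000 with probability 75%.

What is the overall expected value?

EV(A) = 0.5 × 86000 + 0.25 × 145000 + 0.25 × 143000 = 43000 + 36250 + 35750 = 115000
EV(B) = 0.25 × 173000 + 0.75 × 171000 = 43250 + 128250 = 171500
Overall = 0.68 × 115000 + 0.32 × 171500 = 78200 + 54880 = 133080

$133,080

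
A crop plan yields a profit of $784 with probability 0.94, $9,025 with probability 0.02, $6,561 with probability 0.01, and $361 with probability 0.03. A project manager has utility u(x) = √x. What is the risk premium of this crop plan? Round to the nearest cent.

$117.74

E[u] = 0.94·√784 + 0.02·√9025 + 0.01·√6561 + 0.03·√361 = 0.94·28 + 0.02·95 + 0.01·81 + 0.03·19 = 29.6
CE = (29.6)² = 876.16
Risk premium = EV − CE = 993.9 − 876.16 = 117.74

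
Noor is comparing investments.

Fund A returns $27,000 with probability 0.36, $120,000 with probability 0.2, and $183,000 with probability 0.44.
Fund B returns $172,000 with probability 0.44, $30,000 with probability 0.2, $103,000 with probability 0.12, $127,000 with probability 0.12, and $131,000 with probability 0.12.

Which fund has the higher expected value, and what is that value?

Fund B ($125,000)

Fund A = 0.36 × 27000 + 0.2 × 120000 + 0.44 × 183000 = 9720 + 24000 + 80520 = 114240
Fund B = 0.44 × 172000 + 0.2 × 30000 + 0.12 × 103000 + 0.12 × 127000 + 0.12 × 131000 = 75680 + 6000 + 12360 + 15240 + 15720 = 125000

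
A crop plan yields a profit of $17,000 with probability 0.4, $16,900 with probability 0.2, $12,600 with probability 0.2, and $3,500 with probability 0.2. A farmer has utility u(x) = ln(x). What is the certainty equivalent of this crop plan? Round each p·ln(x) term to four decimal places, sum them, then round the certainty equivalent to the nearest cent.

E[u] = 0.4·ln(17000) + 0.2·ln(16900) + 0.2·ln(12600) + 0.2·ln(3500) = 3.8964 + 1.9470 + 1.8883 + 1.6321 = 9.3638
CE = e^9.3638 ≈ 11658.61

$11,658.61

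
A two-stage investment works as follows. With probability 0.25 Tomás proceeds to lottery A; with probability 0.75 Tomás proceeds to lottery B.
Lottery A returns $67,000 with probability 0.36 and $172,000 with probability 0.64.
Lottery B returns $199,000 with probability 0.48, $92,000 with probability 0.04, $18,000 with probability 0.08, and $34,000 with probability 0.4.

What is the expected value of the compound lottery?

EV(A) = 0.36 × 67000 + 0.64 × 172000 = 24120 + 110080 = 134200
EV(B) = 0.48 × 199000 + 0.04 × 92000 + 0.08 × 18000 + 0.4 × 34000 = 95520 + 3680 + 1440 + 13600 = 114240
Overall = 0.25 × 134200 + 0.75 × 114240 = 33550 + 85680 = 119230

$119,230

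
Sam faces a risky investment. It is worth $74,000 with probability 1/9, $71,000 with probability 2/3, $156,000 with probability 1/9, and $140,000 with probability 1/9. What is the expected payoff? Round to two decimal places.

EV = 1/9 × 74000 + 2/3 × 71000 + 1/9 × 156000 + 1/9 × 140000 = 8222.2222 + 47333.3333 + 17333.3333 + 15555.5556 = 88444.4444

$88,444.44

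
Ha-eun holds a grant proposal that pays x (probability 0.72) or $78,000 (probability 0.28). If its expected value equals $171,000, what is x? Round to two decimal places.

x = $207,166.67

0.72·x + 0.28·78000 = 171000
0.72·x = 171000 − 21840 = 149160
x = 149160 / 0.72 = 207166.6667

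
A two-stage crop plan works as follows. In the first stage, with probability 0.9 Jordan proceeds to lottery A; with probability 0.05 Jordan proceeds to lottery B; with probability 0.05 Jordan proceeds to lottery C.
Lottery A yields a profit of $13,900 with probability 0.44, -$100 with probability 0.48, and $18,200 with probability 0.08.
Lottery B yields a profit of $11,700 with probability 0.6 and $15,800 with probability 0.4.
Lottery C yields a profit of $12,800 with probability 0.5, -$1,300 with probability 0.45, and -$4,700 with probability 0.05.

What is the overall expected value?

EV(A) = 0.44 × 13900 + 0.48 × (-100) + 0.08 × 18200 = 6116 − 48 + 1456 = 7524
EV(B) = 0.6 × 11700 + 0.4 × 15800 = 7020 + 6320 = 13340
EV(C) = 0.5 × 12800 + 0.45 × (-1300) + 0.05 × (-4700) = 6400 − 585 − 235 = 5580
Overall = 0.9 × 7524 + 0.05 × 13340 + 0.05 × 5580 = 6771.6 + 667 + 279 = 7717.6

$7,717.60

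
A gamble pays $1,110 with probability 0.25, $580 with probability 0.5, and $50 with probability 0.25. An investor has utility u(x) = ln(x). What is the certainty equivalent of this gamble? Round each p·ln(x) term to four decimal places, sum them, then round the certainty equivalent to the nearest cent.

E[u] = 0.25·ln(1110) + 0.5·ln(580) + 0.25·ln(50) = 1.7530 + 3.1815 + 0.9780 = 5.9125
CE = e^5.9125 ≈ 369.63

$369.63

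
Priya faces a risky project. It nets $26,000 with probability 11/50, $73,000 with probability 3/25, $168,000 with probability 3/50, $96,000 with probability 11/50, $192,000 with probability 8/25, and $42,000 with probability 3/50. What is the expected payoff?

EV = 11/50 × 26000 + 3/25 × 73000 + 3/50 × 168000 + 11/50 × 96000 + 8/25 × 192000 + 3/50 × 42000 = 5720 + 8760 + 10080 + 21120 + 61440 + 2520 = 109640

$109,640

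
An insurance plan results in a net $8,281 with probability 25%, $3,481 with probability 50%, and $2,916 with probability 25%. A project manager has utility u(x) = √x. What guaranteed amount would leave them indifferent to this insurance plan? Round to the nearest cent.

$4,323.06

E[u] = 0.25·√8281 + 0.5·√3481 + 0.25·√2916 = 0.25·91 + 0.5·59 + 0.25·54 = 65.75
CE = (65.75)² = 4323.0625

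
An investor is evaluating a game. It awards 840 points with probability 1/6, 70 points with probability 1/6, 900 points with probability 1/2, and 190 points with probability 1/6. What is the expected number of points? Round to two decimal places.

633.33 points

EV = 1/6 × 840 + 1/6 × 70 + 1/2 × 900 + 1/6 × 190 = 140 + 11.6667 + 450 + 31.6667 = 633.3333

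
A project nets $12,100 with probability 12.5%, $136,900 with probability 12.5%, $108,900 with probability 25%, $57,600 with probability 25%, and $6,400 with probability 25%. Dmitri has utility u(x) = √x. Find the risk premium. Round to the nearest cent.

$12,343.75

E[u] = 0.125·√12100 + 0.125·√136900 + 0.25·√108900 + 0.25·√57600 + 0.25·√6400 = 0.125·110 + 0.125·370 + 0.25·330 + 0.25·240 + 0.25·80 = 222.5
CE = (222.5)² = 49506.25
Risk premium = EV − CE = 61850 − 49506.25 = 12343.75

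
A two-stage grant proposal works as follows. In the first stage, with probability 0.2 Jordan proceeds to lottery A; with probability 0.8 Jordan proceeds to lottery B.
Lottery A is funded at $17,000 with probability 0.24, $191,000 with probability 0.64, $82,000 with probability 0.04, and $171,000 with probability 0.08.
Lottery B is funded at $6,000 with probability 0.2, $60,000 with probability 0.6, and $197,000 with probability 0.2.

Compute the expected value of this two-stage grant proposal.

EV(A) = 0.24 × 17000 + 0.64 × 191000 + 0.04 × 82000 + 0.08 × 171000 = 4080 + 122240 + 3280 + 13680 = 143280
EV(B) = 0.2 × 6000 + 0.6 × 60000 + 0.2 × 197000 = 1200 + 36000 + 39400 = 76600
Overall = 0.2 × 143280 + 0.8 × 76600 = 28656 + 61280 = 89936

$89,936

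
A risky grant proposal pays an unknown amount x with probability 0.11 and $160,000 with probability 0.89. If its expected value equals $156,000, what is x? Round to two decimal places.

x = $123,636.36

0.11·x + 0.89·160000 = 156000
0.11·x = 156000 − 142400 = 13600
x = 13600 / 0.11 = 123636.3636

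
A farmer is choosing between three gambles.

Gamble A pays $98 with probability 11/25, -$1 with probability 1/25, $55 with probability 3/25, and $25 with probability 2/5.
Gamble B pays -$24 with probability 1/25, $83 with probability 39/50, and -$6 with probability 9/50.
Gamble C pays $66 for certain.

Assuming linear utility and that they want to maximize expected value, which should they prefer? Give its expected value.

Gamble C ($66)

Gamble A = 11/25 × 98 + 1/25 × (-1) + 3/25 × 55 + 2/5 × 25 = 43.12 − 0.04 + 6.6 + 10 = 59.68
Gamble B = 1/25 × (-24) + 39/50 × 83 + 9/50 × (-6) = -0.96 + 64.74 − 1.08 = 62.7
Gamble C: 66 (certain)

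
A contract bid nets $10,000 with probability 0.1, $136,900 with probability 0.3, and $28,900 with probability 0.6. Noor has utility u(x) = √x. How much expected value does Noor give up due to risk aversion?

E[u] = 0.1·√10000 + 0.3·√136900 + 0.6·√28900 = 0.1·100 + 0.3·370 + 0.6·170 = 223
CE = (223)² = 49729
Risk premium = EV − CE = 59410 − 49729 = 9681

$9,681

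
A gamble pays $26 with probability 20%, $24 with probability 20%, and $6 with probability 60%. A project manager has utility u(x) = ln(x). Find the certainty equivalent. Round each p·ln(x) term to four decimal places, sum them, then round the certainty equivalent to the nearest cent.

$10.62

E[u] = 0.2·ln(26) + 0.2·ln(24) + 0.6·ln(6) = 0.6516 + 0.6356 + 1.0751 = 2.3623
CE = e^2.3623 ≈ 10.62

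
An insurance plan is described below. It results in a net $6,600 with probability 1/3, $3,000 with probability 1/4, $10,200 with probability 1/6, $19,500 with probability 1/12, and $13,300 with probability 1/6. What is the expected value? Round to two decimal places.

$8,491.67

EV = 1/3 × 6600 + 1/4 × 3000 + 1/6 × 10200 + 1/12 × 19500 + 1/6 × 13300 = 2200 + 750 + 1700 + 1625 + 2216.6667 = 8491.6667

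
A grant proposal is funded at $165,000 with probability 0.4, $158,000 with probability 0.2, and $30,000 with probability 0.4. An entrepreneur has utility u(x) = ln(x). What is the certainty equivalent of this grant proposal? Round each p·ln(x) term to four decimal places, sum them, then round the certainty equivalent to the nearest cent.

$82,718.62

E[u] = 0.4·ln(165000) + 0.2·ln(158000) + 0.4·ln(30000) = 4.8055 + 2.3941 + 4.1236 = 11.3232
CE = e^11.3232 ≈ 82718.62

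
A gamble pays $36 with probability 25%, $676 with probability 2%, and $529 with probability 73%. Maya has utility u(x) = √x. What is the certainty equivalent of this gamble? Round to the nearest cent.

E[u] = 0.25·√36 + 0.02·√676 + 0.73·√529 = 0.25·6 + 0.02·26 + 0.73·23 = 18.81
CE = (18.81)² = 353.8161

$353.82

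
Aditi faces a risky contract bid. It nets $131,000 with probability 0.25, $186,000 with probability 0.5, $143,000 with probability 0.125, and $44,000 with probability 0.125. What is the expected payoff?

EV = 0.25 × 131000 + 0.5 × 186000 + 0.125 × 143000 + 0.125 × 44000 = 32750 + 93000 + 17875 + 5500 = 149125

$149,125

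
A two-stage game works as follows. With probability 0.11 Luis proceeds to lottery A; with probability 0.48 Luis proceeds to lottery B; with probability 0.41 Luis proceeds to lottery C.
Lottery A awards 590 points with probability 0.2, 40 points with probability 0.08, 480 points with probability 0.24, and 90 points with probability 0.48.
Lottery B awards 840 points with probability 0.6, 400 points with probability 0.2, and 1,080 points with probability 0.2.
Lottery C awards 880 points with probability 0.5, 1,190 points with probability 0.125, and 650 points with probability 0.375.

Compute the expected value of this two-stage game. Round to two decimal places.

EV(A) = 0.2 × 590 + 0.08 × 40 + 0.24 × 480 + 0.48 × 90 = 118 + 3.2 + 115.2 + 43.2 = 279.6
EV(B) = 0.6 × 840 + 0.2 × 400 + 0.2 × 1080 = 504 + 80 + 216 = 800
EV(C) = 0.5 × 880 + 0.125 × 1190 + 0.375 × 650 = 440 + 148.75 + 243.75 = 832.5
Overall = 0.11 × 279.6 + 0.48 × 800 + 0.41 × 832.5 = 30.756 + 384 + 341.325 = 756.081

756.08 points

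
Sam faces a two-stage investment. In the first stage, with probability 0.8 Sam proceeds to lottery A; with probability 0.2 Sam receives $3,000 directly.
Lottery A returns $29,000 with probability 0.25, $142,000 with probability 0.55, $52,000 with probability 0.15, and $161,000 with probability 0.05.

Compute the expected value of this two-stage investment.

EV(A) = 0.25 × 29000 + 0.55 × 142000 + 0.15 × 52000 + 0.05 × 161000 = 7250 + 78100 + 7800 + 8050 = 101200
Branch B: 3000 (certain)
Overall = 0.8 × 101200 + 0.2 × 3000 = 80960 + 600 = 81560

$81,560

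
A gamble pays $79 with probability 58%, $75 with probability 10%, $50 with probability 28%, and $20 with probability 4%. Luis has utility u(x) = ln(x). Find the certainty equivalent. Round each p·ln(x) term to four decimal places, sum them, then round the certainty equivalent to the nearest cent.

E[u] = 0.58·ln(79) + 0.1·ln(75) + 0.28·ln(50) + 0.04·ln(20) = 2.5343 + 0.4317 + 1.0954 + 0.1198 = 4.1812
CE = e^4.1812 ≈ 65.44

$65.44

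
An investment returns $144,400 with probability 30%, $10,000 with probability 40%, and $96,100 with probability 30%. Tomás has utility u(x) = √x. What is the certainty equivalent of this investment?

E[u] = 0.3·√144400 + 0.4·√10000 + 0.3·√96100 = 0.3·380 + 0.4·100 + 0.3·310 = 247
CE = (247)² = 61009

$61,009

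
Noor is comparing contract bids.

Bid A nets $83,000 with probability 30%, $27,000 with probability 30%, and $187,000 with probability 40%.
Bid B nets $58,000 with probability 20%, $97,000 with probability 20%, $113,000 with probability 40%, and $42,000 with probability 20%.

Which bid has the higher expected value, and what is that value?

Bid A ($107,800)

Bid A = 0.3 × 83000 + 0.3 × 27000 + 0.4 × 187000 = 24900 + 8100 + 74800 = 107800
Bid B = 0.2 × 58000 + 0.2 × 97000 + 0.4 × 113000 + 0.2 × 42000 = 11600 + 19400 + 45200 + 8400 = 84600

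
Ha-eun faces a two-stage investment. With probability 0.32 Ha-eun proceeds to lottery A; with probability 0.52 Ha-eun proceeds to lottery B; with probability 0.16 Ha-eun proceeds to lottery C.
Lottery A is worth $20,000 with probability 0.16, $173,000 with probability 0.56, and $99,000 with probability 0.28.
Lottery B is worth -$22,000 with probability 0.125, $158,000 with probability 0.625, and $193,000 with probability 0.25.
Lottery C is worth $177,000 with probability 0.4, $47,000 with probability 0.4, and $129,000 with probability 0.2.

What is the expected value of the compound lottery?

EV(A) = 0.16 × 20000 + 0.56 × 173000 + 0.28 × 99000 = 3200 + 96880 + 27720 = 127800
EV(B) = 0.125 × (-22000) + 0.625 × 158000 + 0.25 × 193000 = -2750 + 98750 + 48250 = 144250
EV(C) = 0.4 × 177000 + 0.4 × 47000 + 0.2 × 129000 = 70800 + 18800 + 25800 = 115400
Overall = 0.32 × 127800 + 0.52 × 144250 + 0.16 × 115400 = 40896 + 75010 + 18464 = 134370

$134,370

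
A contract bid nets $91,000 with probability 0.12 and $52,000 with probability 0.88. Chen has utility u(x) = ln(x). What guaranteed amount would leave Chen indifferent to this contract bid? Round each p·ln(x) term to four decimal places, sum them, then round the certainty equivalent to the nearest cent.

E[u] = 0.12·ln(91000) + 0.88·ln(52000) = 1.3702 + 9.5559 = 10.9261
CE = e^10.9261 ≈ 55608.98

$55,608.98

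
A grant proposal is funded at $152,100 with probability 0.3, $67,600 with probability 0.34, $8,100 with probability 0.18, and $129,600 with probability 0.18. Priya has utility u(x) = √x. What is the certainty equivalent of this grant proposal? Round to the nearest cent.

$82,024.96

E[u] = 0.3·√152100 + 0.34·√67600 + 0.18·√8100 + 0.18·√129600 = 0.3·390 + 0.34·260 + 0.18·90 + 0.18·360 = 286.4
CE = (286.4)² = 82024.96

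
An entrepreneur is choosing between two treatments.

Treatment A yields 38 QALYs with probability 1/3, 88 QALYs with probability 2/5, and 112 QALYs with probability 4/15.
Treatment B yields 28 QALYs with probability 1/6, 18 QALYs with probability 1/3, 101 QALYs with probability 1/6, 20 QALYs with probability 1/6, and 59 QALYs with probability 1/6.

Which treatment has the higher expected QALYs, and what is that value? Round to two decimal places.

Treatment A (77.73 QALYs)

Treatment A = 1/3 × 38 + 2/5 × 88 + 4/15 × 112 = 12.6667 + 35.2 + 29.8667 = 77.7333
Treatment B = 1/6 × 28 + 1/3 × 18 + 1/6 × 101 + 1/6 × 20 + 1/6 × 59 = 4.6667 + 6 + 16.8333 + 3.3333 + 9.8333 = 40.6667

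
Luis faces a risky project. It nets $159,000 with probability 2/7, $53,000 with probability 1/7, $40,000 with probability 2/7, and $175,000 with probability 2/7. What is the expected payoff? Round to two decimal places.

$114,428.57

EV = 2/7 × 159000 + 1/7 × 53000 + 2/7 × 40000 + 2/7 × 175000 = 45428.5714 + 7571.4286 + 11428.5714 + 50000 = 114428.5714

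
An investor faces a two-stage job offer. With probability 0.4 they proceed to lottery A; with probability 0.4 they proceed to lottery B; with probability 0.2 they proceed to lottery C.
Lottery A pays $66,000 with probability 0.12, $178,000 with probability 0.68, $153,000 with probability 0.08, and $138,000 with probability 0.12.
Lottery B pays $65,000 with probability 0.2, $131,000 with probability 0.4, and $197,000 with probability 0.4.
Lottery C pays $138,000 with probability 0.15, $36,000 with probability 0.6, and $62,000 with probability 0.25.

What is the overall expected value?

$132,344

EV(A) = 0.12 × 66000 + 0.68 × 178000 + 0.08 × 153000 + 0.12 × 138000 = 7920 + 121040 + 12240 + 16560 = 157760
EV(B) = 0.2 × 65000 + 0.4 × 131000 + 0.4 × 197000 = 13000 + 52400 + 78800 = 144200
EV(C) = 0.15 × 138000 + 0.6 × 36000 + 0.25 × 62000 = 20700 + 21600 + 15500 = 57800
Overall = 0.4 × 157760 + 0.4 × 144200 + 0.2 × 57800 = 63104 + 57680 + 11560 = 132344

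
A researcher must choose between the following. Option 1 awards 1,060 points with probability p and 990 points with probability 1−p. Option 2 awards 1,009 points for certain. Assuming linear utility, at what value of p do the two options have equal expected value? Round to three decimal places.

p·1060 + (1−p)·990 = 1009
70p + 990 = 1009
p = (1009 − 990) / 70

p = 0.271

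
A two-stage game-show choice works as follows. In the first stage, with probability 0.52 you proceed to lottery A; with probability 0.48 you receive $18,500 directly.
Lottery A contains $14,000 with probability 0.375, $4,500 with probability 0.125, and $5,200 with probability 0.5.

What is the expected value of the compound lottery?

EV(A) = 0.375 × 14000 + 0.125 × 4500 + 0.5 × 5200 = 5250 + 562.5 + 2600 = 8412.5
Branch B: 18500 (certain)
Overall = 0.52 × 8412.5 + 0.48 × 18500 = 4374.5 + 8880 = 13254.5

$13,254.50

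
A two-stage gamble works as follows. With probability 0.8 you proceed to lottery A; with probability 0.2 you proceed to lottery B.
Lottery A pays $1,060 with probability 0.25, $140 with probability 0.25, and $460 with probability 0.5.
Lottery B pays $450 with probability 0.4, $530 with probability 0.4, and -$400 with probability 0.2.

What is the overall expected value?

$486.40

EV(A) = 0.25 × 1060 + 0.25 × 140 + 0.5 × 460 = 265 + 35 + 230 = 530
EV(B) = 0.4 × 450 + 0.4 × 530 + 0.2 × (-400) = 180 + 212 − 80 = 312
Overall = 0.8 × 530 + 0.2 × 312 = 424 + 62.4 = 486.4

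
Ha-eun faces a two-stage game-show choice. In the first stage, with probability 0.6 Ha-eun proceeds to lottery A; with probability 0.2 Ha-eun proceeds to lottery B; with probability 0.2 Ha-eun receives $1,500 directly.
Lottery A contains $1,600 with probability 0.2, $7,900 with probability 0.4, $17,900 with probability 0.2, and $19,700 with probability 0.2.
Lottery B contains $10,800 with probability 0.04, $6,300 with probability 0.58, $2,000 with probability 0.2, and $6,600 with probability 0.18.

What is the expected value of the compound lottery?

EV(A) = 0.2 × 1600 + 0.4 × 7900 + 0.2 × 17900 + 0.2 × 19700 = 320 + 3160 + 3580 + 3940 = 11000
EV(B) = 0.04 × 10800 + 0.58 × 6300 + 0.2 × 2000 + 0.18 × 6600 = 432 + 3654 + 400 + 1188 = 5674
Branch C: 1500 (certain)
Overall = 0.6 × 11000 + 0.2 × 5674 + 0.2 × 1500 = 6600 + 1134.8 + 300 = 8034.8

$8,034.80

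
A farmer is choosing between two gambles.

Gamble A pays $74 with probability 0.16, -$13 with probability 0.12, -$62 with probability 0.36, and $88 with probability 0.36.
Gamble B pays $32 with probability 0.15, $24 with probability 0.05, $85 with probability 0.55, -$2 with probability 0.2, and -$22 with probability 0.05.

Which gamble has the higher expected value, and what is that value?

Gamble A = 0.16 × 74 + 0.12 × (-13) + 0.36 × (-62) + 0.36 × 88 = 11.84 − 1.56 − 22.32 + 31.68 = 19.64
Gamble B = 0.15 × 32 + 0.05 × 24 + 0.55 × 85 + 0.2 × (-2) + 0.05 × (-22) = 4.8 + 1.2 + 46.75 − 0.4 − 1.1 = 51.25

Gamble B ($51.25)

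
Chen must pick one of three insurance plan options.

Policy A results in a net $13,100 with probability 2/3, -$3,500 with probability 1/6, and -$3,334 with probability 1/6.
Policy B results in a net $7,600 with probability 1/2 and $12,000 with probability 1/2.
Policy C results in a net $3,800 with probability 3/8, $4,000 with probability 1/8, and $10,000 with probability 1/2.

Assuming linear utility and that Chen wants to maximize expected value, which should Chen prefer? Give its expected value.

Policy B ($9,800)

Policy A = 2/3 × 13100 + 1/6 × (-3500) + 1/6 × (-3334) = 8733.3333 − 583.3333 − 555.6667 = 7594.3333
Policy B = 1/2 × 7600 + 1/2 × 12000 = 3800 + 6000 = 9800
Policy C = 3/8 × 3800 + 1/8 × 4000 + 1/2 × 10000 = 1425 + 500 + 5000 = 6925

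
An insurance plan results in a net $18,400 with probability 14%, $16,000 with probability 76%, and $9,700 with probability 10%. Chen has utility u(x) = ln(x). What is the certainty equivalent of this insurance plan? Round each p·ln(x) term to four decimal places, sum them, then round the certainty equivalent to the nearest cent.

$15,520.24

E[u] = 0.14·ln(18400) + 0.76·ln(16000) + 0.1·ln(9700) = 1.3748 + 7.3571 + 0.9180 = 9.6499
CE = e^9.6499 ≈ 15520.24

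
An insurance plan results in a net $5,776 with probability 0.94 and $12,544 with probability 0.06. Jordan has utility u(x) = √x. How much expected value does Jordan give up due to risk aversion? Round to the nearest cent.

$73.09

E[u] = 0.94·√5776 + 0.06·√12544 = 0.94·76 + 0.06·112 = 78.16
CE = (78.16)² = 6108.9856
Risk premium = EV − CE = 6182.08 − 6108.9856 = 73.0944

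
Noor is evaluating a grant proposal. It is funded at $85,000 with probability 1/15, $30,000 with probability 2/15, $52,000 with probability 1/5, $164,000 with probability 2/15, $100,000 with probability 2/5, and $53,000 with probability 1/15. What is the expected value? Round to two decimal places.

EV = 1/15 × 85000 + 2/15 × 30000 + 1/5 × 52000 + 2/15 × 164000 + 2/5 × 100000 + 1/15 × 53000 = 5666.6667 + 4000 + 10400 + 21866.6667 + 40000 + 3533.3333 = 85466.6667

$85,466.67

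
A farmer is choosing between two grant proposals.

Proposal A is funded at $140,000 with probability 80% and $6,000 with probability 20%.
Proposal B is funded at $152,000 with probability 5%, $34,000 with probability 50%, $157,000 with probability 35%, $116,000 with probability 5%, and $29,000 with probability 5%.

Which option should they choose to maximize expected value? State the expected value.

Proposal A ($113,200)

Proposal A = 0.8 × 140000 + 0.2 × 6000 = 112000 + 1200 = 113200
Proposal B = 0.05 × 152000 + 0.5 × 34000 + 0.35 × 157000 + 0.05 × 116000 + 0.05 × 29000 = 7600 + 17000 + 54950 + 5800 + 1450 = 86800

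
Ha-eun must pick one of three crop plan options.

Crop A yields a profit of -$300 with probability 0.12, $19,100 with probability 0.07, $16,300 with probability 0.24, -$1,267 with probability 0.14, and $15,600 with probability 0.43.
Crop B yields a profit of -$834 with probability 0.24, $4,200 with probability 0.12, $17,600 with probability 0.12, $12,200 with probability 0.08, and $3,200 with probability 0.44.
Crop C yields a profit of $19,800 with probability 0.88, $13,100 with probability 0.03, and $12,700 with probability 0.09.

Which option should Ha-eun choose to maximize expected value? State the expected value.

Crop C ($18,960)

Crop A = 0.12 × (-300) + 0.07 × 19100 + 0.24 × 16300 + 0.14 × (-1267) + 0.43 × 15600 = -36 + 1337 + 3912 − 177.38 + 6708 = 11743.62
Crop B = 0.24 × (-834) + 0.12 × 4200 + 0.12 × 17600 + 0.08 × 12200 + 0.44 × 3200 = -200.16 + 504 + 2112 + 976 + 1408 = 4799.84
Crop C = 0.88 × 19800 + 0.03 × 13100 + 0.09 × 12700 = 17424 + 393 + 1143 = 18960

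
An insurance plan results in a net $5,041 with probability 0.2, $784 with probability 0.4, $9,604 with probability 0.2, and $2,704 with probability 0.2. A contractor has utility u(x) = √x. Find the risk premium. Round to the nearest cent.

$714.24

E[u] = 0.2·√5041 + 0.4·√784 + 0.2·√9604 + 0.2·√2704 = 0.2·71 + 0.4·28 + 0.2·98 + 0.2·52 = 55.4
CE = (55.4)² = 3069.16
Risk premium = EV − CE = 3783.4 − 3069.16 = 714.24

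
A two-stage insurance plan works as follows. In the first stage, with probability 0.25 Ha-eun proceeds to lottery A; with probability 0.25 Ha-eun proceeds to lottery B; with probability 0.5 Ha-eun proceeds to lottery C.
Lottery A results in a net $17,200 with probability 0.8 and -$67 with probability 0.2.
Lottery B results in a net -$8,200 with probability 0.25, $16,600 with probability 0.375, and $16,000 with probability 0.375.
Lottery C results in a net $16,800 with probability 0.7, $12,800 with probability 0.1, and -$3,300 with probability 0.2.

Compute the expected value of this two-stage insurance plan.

EV(A) = 0.8 × 17200 + 0.2 × (-67) = 13760 − 13.4 = 13746.6
EV(B) = 0.25 × (-8200) + 0.375 × 16600 + 0.375 × 16000 = -2050 + 6225 + 6000 = 10175
EV(C) = 0.7 × 16800 + 0.1 × 12800 + 0.2 × (-3300) = 11760 + 1280 − 660 = 12380
Overall = 0.25 × 13746.6 + 0.25 × 10175 + 0.5 × 12380 = 3436.65 + 2543.75 + 6190 = 12170.4

$12,170.40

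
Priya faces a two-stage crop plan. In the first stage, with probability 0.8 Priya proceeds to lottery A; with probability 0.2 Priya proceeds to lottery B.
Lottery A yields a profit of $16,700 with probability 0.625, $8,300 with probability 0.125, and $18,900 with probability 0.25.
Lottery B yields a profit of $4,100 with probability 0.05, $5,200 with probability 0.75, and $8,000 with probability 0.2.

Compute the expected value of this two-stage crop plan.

$14,101

EV(A) = 0.625 × 16700 + 0.125 × 8300 + 0.25 × 18900 = 10437.5 + 1037.5 + 4725 = 16200
EV(B) = 0.05 × 4100 + 0.75 × 5200 + 0.2 × 8000 = 205 + 3900 + 1600 = 5705
Overall = 0.8 × 16200 + 0.2 × 5705 = 12960 + 1141 = 14101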